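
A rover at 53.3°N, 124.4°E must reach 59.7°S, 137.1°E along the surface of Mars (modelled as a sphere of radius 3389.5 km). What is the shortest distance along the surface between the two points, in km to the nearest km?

In radians: φ₁ = 0.9303, φ₂ = -1.0420, Δλ = 12.700° = 0.2217 rad.
cos c = sin φ₁ sin φ₂ + cos φ₁ cos φ₂ cos Δλ = (0.8018)(-0.8634) + (0.5976)(0.5045)(0.9755) = -0.39811,
so c = arccos(-0.39811) = 1.98025 rad.
Distance = R·c = 3389.5 × 1.9802 ≈ 6712 km.

6712 km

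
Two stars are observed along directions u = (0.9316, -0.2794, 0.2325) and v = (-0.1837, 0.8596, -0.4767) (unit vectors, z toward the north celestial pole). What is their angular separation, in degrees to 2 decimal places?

121.48°

u·v = -0.5221; |u| = 1.0000, |v| = 1.0000.
cos θ = (u·v)/(|u||v|) = -0.5222, so θ = 121.48°.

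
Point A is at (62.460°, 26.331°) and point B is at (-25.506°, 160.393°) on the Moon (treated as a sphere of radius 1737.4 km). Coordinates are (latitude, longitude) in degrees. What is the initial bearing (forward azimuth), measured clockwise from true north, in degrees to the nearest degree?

Δλ = 134.062° = 2.3398 rad.
y = sin Δλ · cos φ₂ = (0.7186)(0.9025) = 0.6486
x = cos φ₁ sin φ₂ − sin φ₁ cos φ₂ cos Δλ = (0.4624)(-0.4306) − (0.8867)(0.9025)(-0.6954) = 0.3574
θ = atan2(y, x) = 61.14°, so the bearing is 61°.

61°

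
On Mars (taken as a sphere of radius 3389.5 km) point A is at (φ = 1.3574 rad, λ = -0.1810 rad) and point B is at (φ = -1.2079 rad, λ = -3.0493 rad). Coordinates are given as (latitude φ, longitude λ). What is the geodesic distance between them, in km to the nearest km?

10082 km

With latitudes φ₁ = 77.773°, φ₂ = -69.208° and longitude difference Δλ = -164.341°:
cos c = sin φ₁ sin φ₂ + cos φ₁ cos φ₂ cos Δλ = (0.9773)(-0.9349) + (0.2118)(0.3550)(-0.9629) = -0.98606,
so c = arccos(-0.98606) = 2.97440 rad.
Distance = R·c = 3389.5 × 2.9744 ≈ 10082 km.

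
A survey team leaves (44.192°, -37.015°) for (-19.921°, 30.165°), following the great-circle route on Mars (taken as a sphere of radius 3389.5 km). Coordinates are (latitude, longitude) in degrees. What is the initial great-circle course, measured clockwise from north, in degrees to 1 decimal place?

119.9°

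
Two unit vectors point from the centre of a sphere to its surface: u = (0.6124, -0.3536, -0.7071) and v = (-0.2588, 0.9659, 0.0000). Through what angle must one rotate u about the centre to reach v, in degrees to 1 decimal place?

u·v = -0.5000; |u| = 1.0000, |v| = 1.0000.
cos θ = (u·v)/(|u||v|) = -0.5000, so θ = 120.0°.

120.0°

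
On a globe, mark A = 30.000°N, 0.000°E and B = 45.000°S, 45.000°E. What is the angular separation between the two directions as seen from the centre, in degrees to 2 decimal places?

85.44°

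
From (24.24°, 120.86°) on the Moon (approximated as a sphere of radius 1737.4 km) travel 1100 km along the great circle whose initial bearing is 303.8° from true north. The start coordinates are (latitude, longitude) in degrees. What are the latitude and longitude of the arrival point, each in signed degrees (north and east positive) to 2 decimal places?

Angular distance δ = d/R = 1100/1737.4 = 0.63313 rad; initial bearing θ = 5.3023 rad.
sin φ₂ = sin φ₁ cos δ + cos φ₁ sin δ cos θ = (0.4106)(0.8062) + (0.9118)(0.5917)(0.5563) = 0.6311, so φ₂ = 39.13°.
Δλ = atan2(sin θ sin δ cos φ₁, cos δ − sin φ₁ sin φ₂) = atan2(-0.4483, 0.5471) = -39.334°.
λ₂ = 120.860° − 39.334° = 81.53°.

39.13°, 81.53°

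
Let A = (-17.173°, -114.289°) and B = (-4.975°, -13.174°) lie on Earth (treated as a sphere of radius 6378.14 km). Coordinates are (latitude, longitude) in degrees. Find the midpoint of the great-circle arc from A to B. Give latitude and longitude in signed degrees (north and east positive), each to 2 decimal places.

-17.12°, -62.28°

Central angle δ = 1.7293 rad. Interpolating on the sphere with fraction f = 0.5:
P = [sin((1−f)δ)·A + sin(fδ)·B] / sin δ = 0.7705·A + 0.7705·B in Cartesian coordinates,
giving P = (0.4446, -0.8460, -0.2943), i.e. latitude -17.12°, longitude -62.28°.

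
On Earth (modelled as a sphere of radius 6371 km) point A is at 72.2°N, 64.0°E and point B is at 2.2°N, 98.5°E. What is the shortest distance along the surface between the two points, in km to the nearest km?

8144 km

In radians: φ₁ = 1.2601, φ₂ = 0.0384, Δλ = 34.500° = 0.6021 rad.
Haversine: a = sin²(Δφ/2) + cos φ₁ cos φ₂ sin²(Δλ/2) = 0.3290 + (0.3057)(0.9993)(0.0879) = 0.35585.
Central angle c = 2·arcsin(√a) = 1.27835 rad.
Distance = R·c = 6371 × 1.2783 ≈ 8144 km.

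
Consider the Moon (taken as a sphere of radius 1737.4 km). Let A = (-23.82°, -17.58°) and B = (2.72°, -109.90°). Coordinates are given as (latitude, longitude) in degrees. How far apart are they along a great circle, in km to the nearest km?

2827 km

Let φ₁ = -0.4157 rad, φ₂ = 0.0475 rad, and Δλ = -1.6113 rad.
cos c = sin φ₁ sin φ₂ + cos φ₁ cos φ₂ cos Δλ = (-0.4039)(0.0475) + (0.9148)(0.9989)(-0.0405) = -0.05616,
so c = arccos(-0.05616) = 1.62698 rad.
Distance = R·c = 1737.4 × 1.6270 ≈ 2827 km.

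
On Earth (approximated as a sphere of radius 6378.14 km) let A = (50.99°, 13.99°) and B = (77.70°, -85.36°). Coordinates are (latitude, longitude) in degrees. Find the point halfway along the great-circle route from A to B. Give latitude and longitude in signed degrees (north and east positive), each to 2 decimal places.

The central angle between A and B is δ = 0.7416 rad.
With f = 0.5, the slerp weights are sin((1−f)δ)/sin δ = 0.5365 and sin(fδ)/sin δ = 0.5365.
Weighted sum of the unit vectors: (0.5365)·(0.6108,0.1522,0.7770) + (0.5365)·(0.0172,-0.2123,0.9770) = (0.3369, -0.0323, 0.9410).
Converting back: φ = atan2(z, √(x²+y²)) = 70.22°, λ = atan2(y, x) = -5.47°.

70.22°, -5.47°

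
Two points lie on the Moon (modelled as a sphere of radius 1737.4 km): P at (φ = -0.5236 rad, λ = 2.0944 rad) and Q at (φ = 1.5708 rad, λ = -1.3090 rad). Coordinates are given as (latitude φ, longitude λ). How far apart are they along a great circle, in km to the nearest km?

3639 km

In radians: φ₁ = -0.5236, φ₂ = 1.5708, Δλ = 165.000° = 2.8798 rad.
Haversine: a = sin²(Δφ/2) + cos φ₁ cos φ₂ sin²(Δλ/2) = 0.7500 + (0.8660)(-0.0000)(0.9830) = 0.75000.
Central angle c = 2·arcsin(√a) = 2.09439 rad.
Distance = R·c = 1737.4 × 2.0944 ≈ 3639 km.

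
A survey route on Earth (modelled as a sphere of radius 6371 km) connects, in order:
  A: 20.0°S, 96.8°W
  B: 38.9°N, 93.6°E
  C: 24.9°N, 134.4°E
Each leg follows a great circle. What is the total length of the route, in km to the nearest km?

Leg A→B: central angle 2.7764 rad, distance 17688.7 km.
Leg B→C: central angle 0.6456 rad, distance 4112.9 km.
Total: 17688.7 + 4112.9 ≈ 21802 km.

21802 km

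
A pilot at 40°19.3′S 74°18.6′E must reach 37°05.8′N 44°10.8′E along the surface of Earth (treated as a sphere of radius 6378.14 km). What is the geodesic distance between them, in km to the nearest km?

9151 km

Let φ₁ = -0.7037 rad, φ₂ = 0.6475 rad, and Δλ = -0.5259 rad.
cos c = sin φ₁ sin φ₂ + cos φ₁ cos φ₂ cos Δλ = (-0.6471)(0.6032) + (0.7624)(0.7976)(0.8649) = 0.13567,
so c = arccos(0.13567) = 1.43471 rad.
Distance = R·c = 6378.14 × 1.4347 ≈ 9151 km.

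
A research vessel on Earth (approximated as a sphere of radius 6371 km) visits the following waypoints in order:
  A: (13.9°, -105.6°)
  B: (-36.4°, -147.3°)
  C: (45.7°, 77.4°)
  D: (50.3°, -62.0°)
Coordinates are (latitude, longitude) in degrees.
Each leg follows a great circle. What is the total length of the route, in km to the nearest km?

31927 km

Leg A→B: central angle 1.1143 rad, distance 7099.2 km.
Leg B→C: central angle 2.5397 rad, distance 16180.6 km.
Leg C→D: central angle 1.3573 rad, distance 8647.1 km.
Total: 7099.2 + 16180.6 + 8647.1 ≈ 31927 km.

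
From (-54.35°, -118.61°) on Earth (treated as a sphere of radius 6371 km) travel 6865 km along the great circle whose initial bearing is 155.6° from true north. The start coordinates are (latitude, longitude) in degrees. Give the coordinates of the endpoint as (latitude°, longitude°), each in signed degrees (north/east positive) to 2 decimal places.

-58.46°, 17.32°

Angular distance δ = d/R = 6865/6371 = 1.07754 rad; initial bearing θ = 2.7157 rad.
sin φ₂ = sin φ₁ cos δ + cos φ₁ sin δ cos θ = (-0.8126)(0.4735) + (0.5828)(0.8808)(-0.9107) = -0.8523, so φ₂ = -58.46°.
Δλ = atan2(sin θ sin δ cos φ₁, cos δ − sin φ₁ sin φ₂) = atan2(0.2121, -0.2190) = 135.927°.
λ₂ = -118.610° + 135.927° = 17.32°.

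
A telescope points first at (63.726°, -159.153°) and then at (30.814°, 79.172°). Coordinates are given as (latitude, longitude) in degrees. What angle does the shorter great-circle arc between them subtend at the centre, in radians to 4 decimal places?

1.3081 rad

With latitudes φ₁ = 63.726°, φ₂ = 30.814° and longitude difference Δλ = -121.675°:
Haversine: a = sin²(Δφ/2) + cos φ₁ cos φ₂ sin²(Δλ/2) = 0.0802 + (0.4427)(0.8588)(0.7626) = 0.37015.
Central angle c = 2·arcsin(√a) = 1.30808 rad.
So the angular separation is 1.3081 rad.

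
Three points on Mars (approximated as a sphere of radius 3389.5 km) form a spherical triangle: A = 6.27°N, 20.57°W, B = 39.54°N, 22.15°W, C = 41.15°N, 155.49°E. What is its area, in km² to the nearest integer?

Side lengths (central angles): a = 1.7328, b = 2.3116, c = 0.5812 rad; semiperimeter s = 2.3128.
By l'Huilier's theorem, tan(E/4) = √[tan(s/2) tan((s−a)/2) tan((s−b)/2) tan((s−c)/2)], giving spherical excess E = 0.0880 rad.
Area = E·R² = 0.0880 × (3389.5)² ≈ 1011559 km².

1011559 km²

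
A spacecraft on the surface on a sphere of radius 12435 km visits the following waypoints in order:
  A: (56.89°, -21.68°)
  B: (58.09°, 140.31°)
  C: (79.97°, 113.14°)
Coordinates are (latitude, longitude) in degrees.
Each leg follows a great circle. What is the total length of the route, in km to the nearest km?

18993 km

Leg A→B: central angle 1.1191 rad, distance 13916.6 km.
Leg B→C: central angle 0.4083 rad, distance 5076.9 km.
Total: 13916.6 + 5076.9 ≈ 18993 km.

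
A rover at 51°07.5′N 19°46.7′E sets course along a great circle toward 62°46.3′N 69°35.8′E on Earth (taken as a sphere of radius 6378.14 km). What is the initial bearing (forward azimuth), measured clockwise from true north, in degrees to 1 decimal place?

With φ₁ = 0.8923, φ₂ = 1.0956, Δλ = 0.8695 rad, the forward-azimuth formula gives
θ = atan2( sin Δλ cos φ₂ , cos φ₁ sin φ₂ − sin φ₁ cos φ₂ cos Δλ ) = atan2(0.3496, 0.3283) = 46.80°.
So the initial bearing is 46.8°.

46.8°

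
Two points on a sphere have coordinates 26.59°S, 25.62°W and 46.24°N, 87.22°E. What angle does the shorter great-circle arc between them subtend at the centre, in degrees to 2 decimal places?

In radians: φ₁ = -0.4641, φ₂ = 0.8070, Δλ = 112.840° = 1.9694 rad.
Haversine: a = sin²(Δφ/2) + cos φ₁ cos φ₂ sin²(Δλ/2) = 0.3524 + (0.8942)(0.6916)(0.6941) = 0.78167.
Central angle c = 2·arcsin(√a) = 2.16923 rad.
So the angular separation is 124.29°.

124.29°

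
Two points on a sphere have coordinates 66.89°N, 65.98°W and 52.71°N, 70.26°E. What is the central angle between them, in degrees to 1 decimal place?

Let φ₁ = 1.1675 rad, φ₂ = 0.9200 rad, and Δλ = 2.3778 rad.
cos c = sin φ₁ sin φ₂ + cos φ₁ cos φ₂ cos Δλ = (0.9198)(0.7956) + (0.3925)(0.6058)(-0.7222) = 0.55999,
so c = arccos(0.55999) = 0.97642 rad.
So the angular separation is 55.9°.

55.9°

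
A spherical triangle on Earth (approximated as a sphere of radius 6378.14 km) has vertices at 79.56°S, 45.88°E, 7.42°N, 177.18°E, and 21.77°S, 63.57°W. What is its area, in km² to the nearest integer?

78687733 km²

Side lengths (central angles): a = 2.0919, b = 1.2570, c = 1.8189 rad; semiperimeter s = 2.5839.
By l'Huilier's theorem, tan(E/4) = √[tan(s/2) tan((s−a)/2) tan((s−b)/2) tan((s−c)/2)], giving spherical excess E = 1.9343 rad.
Area = E·R² = 1.9343 × (6378.14)² ≈ 78687733 km².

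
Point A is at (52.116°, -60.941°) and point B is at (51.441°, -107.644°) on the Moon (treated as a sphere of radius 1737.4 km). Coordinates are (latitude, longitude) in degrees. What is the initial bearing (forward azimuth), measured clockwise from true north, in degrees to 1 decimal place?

287.5°

With φ₁ = 0.9096, φ₂ = 0.8978, Δλ = -0.8151 rad, the forward-azimuth formula gives
θ = atan2( sin Δλ cos φ₂ , cos φ₁ sin φ₂ − sin φ₁ cos φ₂ cos Δλ ) = atan2(-0.4537, 0.1428) = -72.53°.
Adding 360° brings this into [0°, 360°): 287.5°.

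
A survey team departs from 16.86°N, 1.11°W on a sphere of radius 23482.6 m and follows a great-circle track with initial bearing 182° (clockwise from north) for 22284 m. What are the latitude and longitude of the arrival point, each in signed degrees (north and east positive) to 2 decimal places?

Angular distance δ = d/R = 22284/23482.6 = 0.94896 rad; initial bearing θ = 3.1765 rad.
sin φ₂ = sin φ₁ cos δ + cos φ₁ sin δ cos θ = (0.2900)(0.5825) + (0.9570)(0.8128)(-0.9994) = -0.6084, so φ₂ = -37.48°.
Δλ = atan2(sin θ sin δ cos φ₁, cos δ − sin φ₁ sin φ₂) = atan2(-0.0271, 0.7590) = -2.048°.
λ₂ = -1.110° − 2.048° = -3.16°.

-37.48°, -3.16°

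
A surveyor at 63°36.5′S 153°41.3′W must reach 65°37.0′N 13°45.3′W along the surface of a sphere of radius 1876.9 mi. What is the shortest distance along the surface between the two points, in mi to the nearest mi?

5340 mi

Let φ₁ = -1.1102 rad, φ₂ = 1.1452 rad, and Δλ = 2.4423 rad.
cos c = sin φ₁ sin φ₂ + cos φ₁ cos φ₂ cos Δλ = (-0.8958)(0.9108) + (0.4445)(0.4128)(-0.7653) = -0.95632,
so c = arccos(-0.95632) = 2.84492 rad.
Distance = R·c = 1876.9 × 2.8449 ≈ 5340 mi.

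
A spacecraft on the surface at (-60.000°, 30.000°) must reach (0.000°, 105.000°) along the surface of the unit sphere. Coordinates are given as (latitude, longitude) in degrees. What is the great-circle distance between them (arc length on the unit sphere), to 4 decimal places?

With latitudes φ₁ = -60.000°, φ₂ = 0.000° and longitude difference Δλ = 75.000°:
cos c = sin φ₁ sin φ₂ + cos φ₁ cos φ₂ cos Δλ = (-0.8660)(0.0000) + (0.5000)(1.0000)(0.2588) = 0.12941,
so c = arccos(0.12941) = 1.44102 rad.
On the unit sphere the arc length equals the central angle: 1.4410.

1.4410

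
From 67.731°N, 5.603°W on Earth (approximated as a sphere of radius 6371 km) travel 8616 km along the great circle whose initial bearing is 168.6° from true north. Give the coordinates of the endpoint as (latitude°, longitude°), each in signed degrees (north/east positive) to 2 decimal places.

Angular distance δ = d/R = 8616/6371 = 1.35238 rad; initial bearing θ = 2.9426 rad.
sin φ₂ = sin φ₁ cos δ + cos φ₁ sin δ cos θ = (0.9254)(0.2167) + (0.3790)(0.9762)(-0.9803) = -0.1621, so φ₂ = -9.33°.
Δλ = atan2(sin θ sin δ cos φ₁, cos δ − sin φ₁ sin φ₂) = atan2(0.0731, 0.3667) = 11.277°.
λ₂ = -5.603° + 11.277° = 5.67°.

-9.33°, 5.67°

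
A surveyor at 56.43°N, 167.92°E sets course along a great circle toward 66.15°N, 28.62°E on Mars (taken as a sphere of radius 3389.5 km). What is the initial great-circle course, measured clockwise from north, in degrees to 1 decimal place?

340.9°

Δλ = -139.300° = -2.4312 rad.
y = sin Δλ · cos φ₂ = (-0.6521)(0.4043) = -0.2637
x = cos φ₁ sin φ₂ − sin φ₁ cos φ₂ cos Δλ = (0.5530)(0.9146) − (0.8332)(0.4043)(-0.7581) = 0.7612
θ = atan2(y, x) = -19.11°; adding 360° gives 340.9°.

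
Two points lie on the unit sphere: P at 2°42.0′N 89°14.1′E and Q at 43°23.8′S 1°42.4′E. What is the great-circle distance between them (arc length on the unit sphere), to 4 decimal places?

1.5719

Let φ₁ = 0.0471 rad, φ₂ = -0.7574 rad, and Δλ = -1.5277 rad.
Haversine: a = sin²(Δφ/2) + cos φ₁ cos φ₂ sin²(Δλ/2) = 0.1533 + (0.9989)(0.7266)(0.4784) = 0.50053.
Central angle c = 2·arcsin(√a) = 1.57186 rad.
On the unit sphere the arc length equals the central angle: 1.5719.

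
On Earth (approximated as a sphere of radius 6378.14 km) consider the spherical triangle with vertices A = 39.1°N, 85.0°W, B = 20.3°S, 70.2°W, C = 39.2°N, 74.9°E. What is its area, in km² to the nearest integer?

59483807 km²

Side lengths (central angles): a = 2.5242, b = 1.7377, c = 1.0646 rad; semiperimeter s = 2.6632.
By l'Huilier's theorem, tan(E/4) = √[tan(s/2) tan((s−a)/2) tan((s−b)/2) tan((s−c)/2)], giving spherical excess E = 1.4622 rad.
Area = E·R² = 1.4622 × (6378.14)² ≈ 59483807 km².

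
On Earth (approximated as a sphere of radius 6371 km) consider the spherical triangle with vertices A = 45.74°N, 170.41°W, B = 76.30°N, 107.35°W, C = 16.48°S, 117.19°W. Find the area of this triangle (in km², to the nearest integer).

Side lengths (central angles): a = 1.6227, b = 1.3719, c = 0.6909 rad; semiperimeter s = 1.8427.
By l'Huilier's theorem, tan(E/4) = √[tan(s/2) tan((s−a)/2) tan((s−b)/2) tan((s−c)/2)], giving spherical excess E = 0.5977 rad.
Area = E·R² = 0.5977 × (6371)² ≈ 24259588 km².

24259588 km²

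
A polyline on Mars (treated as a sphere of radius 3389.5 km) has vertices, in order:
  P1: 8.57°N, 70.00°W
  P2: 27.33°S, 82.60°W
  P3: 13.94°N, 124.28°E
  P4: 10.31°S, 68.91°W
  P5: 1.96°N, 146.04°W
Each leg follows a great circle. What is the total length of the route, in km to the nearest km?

25665 km

Leg P1→P2: central angle 0.6618 rad, distance 2243.2 km.
Leg P2→P3: central angle 2.6459 rad, distance 8968.4 km.
Leg P3→P4: central angle 2.9078 rad, distance 9856.1 km.
Leg P4→P5: central angle 1.3563 rad, distance 4597.0 km.
Total: 2243.2 + 8968.4 + 9856.1 + 4597.0 ≈ 25665 km.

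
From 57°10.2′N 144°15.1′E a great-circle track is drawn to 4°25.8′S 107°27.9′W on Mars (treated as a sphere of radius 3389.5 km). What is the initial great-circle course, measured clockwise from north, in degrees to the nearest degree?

77°

With φ₁ = 0.9978, φ₂ = -0.0773, Δλ = 1.8899 rad, the forward-azimuth formula gives
θ = atan2( sin Δλ cos φ₂ , cos φ₁ sin φ₂ − sin φ₁ cos φ₂ cos Δλ ) = atan2(0.9467, 0.2209) = 76.86°.
So the initial bearing is 77°.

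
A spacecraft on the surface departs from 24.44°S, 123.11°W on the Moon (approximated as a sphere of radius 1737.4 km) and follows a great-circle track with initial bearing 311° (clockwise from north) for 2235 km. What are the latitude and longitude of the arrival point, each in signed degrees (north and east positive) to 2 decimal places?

27.21°, -177.65°

Angular distance δ = d/R = 2235/1737.4 = 1.28640 rad; initial bearing θ = 5.4280 rad.
sin φ₂ = sin φ₁ cos δ + cos φ₁ sin δ cos θ = (-0.4137)(0.2806) + (0.9104)(0.9598)(0.6561) = 0.4572, so φ₂ = 27.21°.
Δλ = atan2(sin θ sin δ cos φ₁, cos δ − sin φ₁ sin φ₂) = atan2(-0.6595, 0.4697) = -54.539°.
λ₂ = -123.110° − 54.539° = -177.65°.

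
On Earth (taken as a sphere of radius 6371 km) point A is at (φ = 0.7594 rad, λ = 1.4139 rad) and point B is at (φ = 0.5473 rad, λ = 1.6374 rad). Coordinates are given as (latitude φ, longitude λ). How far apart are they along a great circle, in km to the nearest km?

With latitudes φ₁ = 43.510°, φ₂ = 31.358° and longitude difference Δλ = 12.806°:
cos c = sin φ₁ sin φ₂ + cos φ₁ cos φ₂ cos Δλ = (0.6885)(0.5204) + (0.7252)(0.8539)(0.9751) = 0.96219,
so c = arccos(0.96219) = 0.27588 rad.
Distance = R·c = 6371 × 0.2759 ≈ 1758 km.

1758 km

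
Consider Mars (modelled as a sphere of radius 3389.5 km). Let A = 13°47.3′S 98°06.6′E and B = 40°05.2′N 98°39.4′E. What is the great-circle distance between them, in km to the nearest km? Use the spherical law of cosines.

3187 km

With latitudes φ₁ = -13.788°, φ₂ = 40.087° and longitude difference Δλ = 0.547°:
cos c = sin φ₁ sin φ₂ + cos φ₁ cos φ₂ cos Δλ = (-0.2383)(0.6439) + (0.9712)(0.7651)(1.0000) = 0.58952,
so c = arccos(0.58952) = 0.94034 rad.
Distance = R·c = 3389.5 × 0.9403 ≈ 3187 km.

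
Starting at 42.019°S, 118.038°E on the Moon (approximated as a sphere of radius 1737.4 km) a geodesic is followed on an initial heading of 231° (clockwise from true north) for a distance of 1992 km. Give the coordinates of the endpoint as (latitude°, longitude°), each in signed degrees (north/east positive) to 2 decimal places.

Angular distance δ = d/R = 1992/1737.4 = 1.14654 rad; initial bearing θ = 4.0317 rad.
sin φ₂ = sin φ₁ cos δ + cos φ₁ sin δ cos θ = (-0.6694)(0.4116) + (0.7429)(0.9113)(-0.6293) = -0.7016, so φ₂ = -44.56°.
Δλ = atan2(sin θ sin δ cos φ₁, cos δ − sin φ₁ sin φ₂) = atan2(-0.5262, -0.0580) = -96.292°.
λ₂ = 118.038° − 96.292° = 21.75°.

-44.56°, 21.75°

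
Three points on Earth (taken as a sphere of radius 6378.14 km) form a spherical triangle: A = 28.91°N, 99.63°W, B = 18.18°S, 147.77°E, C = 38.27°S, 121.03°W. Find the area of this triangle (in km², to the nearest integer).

50952399 km²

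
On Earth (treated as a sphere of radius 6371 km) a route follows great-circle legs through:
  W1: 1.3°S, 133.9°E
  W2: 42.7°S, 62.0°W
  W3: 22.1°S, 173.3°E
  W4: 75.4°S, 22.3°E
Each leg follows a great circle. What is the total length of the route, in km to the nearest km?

34709 km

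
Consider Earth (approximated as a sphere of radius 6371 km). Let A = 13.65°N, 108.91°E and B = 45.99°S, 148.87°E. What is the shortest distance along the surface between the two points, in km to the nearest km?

With latitudes φ₁ = 13.650°, φ₂ = -45.990° and longitude difference Δλ = 39.960°:
cos c = sin φ₁ sin φ₂ + cos φ₁ cos φ₂ cos Δλ = (0.2360)(-0.7192) + (0.9718)(0.6948)(0.7665) = 0.34778,
so c = arccos(0.34778) = 1.21560 rad.
Distance = R·c = 6371 × 1.2156 ≈ 7745 km.

7745 km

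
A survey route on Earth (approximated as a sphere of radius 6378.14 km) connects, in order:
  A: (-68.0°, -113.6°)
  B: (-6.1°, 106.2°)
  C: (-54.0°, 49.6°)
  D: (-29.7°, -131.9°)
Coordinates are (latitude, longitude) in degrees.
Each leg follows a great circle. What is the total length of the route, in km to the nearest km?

29282 km

Leg A→B: central angle 1.7596 rad, distance 11222.7 km.
Leg B→C: central angle 1.1509 rad, distance 7340.3 km.
Leg C→D: central angle 1.6806 rad, distance 10718.9 km.
Total: 11222.7 + 7340.3 + 10718.9 ≈ 29282 km.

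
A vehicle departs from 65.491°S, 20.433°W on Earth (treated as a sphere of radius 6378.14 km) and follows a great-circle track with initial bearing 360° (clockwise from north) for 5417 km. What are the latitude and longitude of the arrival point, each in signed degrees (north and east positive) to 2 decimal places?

-16.83°, -20.43°

Angular distance δ = d/R = 5417/6378.14 = 0.84931 rad; initial bearing θ = 6.2832 rad.
sin φ₂ = sin φ₁ cos δ + cos φ₁ sin δ cos θ = (-0.9099)(0.6605) + (0.4148)(0.7508)(1.0000) = -0.2895, so φ₂ = -16.83°.
Δλ = atan2(sin θ sin δ cos φ₁, cos δ − sin φ₁ sin φ₂) = atan2(-0.0000, 0.3971) = -0.000°.
λ₂ = -20.433° − 0.000° = -20.43°.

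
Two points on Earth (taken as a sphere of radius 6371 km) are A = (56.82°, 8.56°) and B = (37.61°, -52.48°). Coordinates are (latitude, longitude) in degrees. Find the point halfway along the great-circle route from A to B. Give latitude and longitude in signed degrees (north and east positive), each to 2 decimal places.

51.27°, -28.11°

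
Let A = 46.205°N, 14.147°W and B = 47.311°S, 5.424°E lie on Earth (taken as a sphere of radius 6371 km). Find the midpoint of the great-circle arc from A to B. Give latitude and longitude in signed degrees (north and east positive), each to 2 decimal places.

-0.56°, -4.46°

The central angle between A and B is δ = 1.6593 rad.
With f = 0.5, the slerp weights are sin((1−f)δ)/sin δ = 0.7406 and sin(fδ)/sin δ = 0.7406.
Weighted sum of the unit vectors: (0.7406)·(0.6711,-0.1692,0.7218) + (0.7406)·(0.6750,0.0641,-0.7350) = (0.9969, -0.0778, -0.0098).
Converting back: φ = atan2(z, √(x²+y²)) = -0.56°, λ = atan2(y, x) = -4.46°.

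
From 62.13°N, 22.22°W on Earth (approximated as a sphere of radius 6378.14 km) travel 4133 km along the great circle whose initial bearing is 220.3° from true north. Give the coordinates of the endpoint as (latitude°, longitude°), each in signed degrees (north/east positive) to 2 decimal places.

Angular distance δ = d/R = 4133/6378.14 = 0.64799 rad; initial bearing θ = 3.8450 rad.
sin φ₂ = sin φ₁ cos δ + cos φ₁ sin δ cos θ = (0.8840)(0.7973) + (0.4675)(0.6036)(-0.7627) = 0.4896, so φ₂ = 29.32°.
Δλ = atan2(sin θ sin δ cos φ₁, cos δ − sin φ₁ sin φ₂) = atan2(-0.1825, 0.3645) = -26.598°.
λ₂ = -22.220° − 26.598° = -48.82°.

29.32°, -48.82°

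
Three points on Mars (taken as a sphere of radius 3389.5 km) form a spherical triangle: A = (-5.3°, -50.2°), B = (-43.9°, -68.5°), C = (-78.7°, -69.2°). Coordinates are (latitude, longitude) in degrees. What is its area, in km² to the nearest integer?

1429691 km²

Side lengths (central angles): a = 0.6074, b = 1.2921, c = 0.7299 rad; semiperimeter s = 1.3147.
By l'Huilier's theorem, tan(E/4) = √[tan(s/2) tan((s−a)/2) tan((s−b)/2) tan((s−c)/2)], giving spherical excess E = 0.1244 rad.
Area = E·R² = 0.1244 × (3389.5)² ≈ 1429691 km².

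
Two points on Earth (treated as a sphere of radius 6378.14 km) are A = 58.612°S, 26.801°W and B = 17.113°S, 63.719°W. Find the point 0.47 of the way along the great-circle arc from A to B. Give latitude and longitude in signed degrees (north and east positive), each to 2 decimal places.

Central angle δ = 0.8643 rad. Interpolating on the sphere with fraction f = 0.47:
P = [sin((1−f)δ)·A + sin(fδ)·B] / sin δ = 0.5814·A + 0.5195·B in Cartesian coordinates,
giving P = (0.4901, -0.5817, -0.6492), i.e. latitude -40.48°, longitude -49.88°.

-40.48°, -49.88°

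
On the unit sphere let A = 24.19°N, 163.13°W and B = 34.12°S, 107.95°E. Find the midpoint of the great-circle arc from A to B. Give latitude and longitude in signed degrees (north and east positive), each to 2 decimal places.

-6.93°, 155.13°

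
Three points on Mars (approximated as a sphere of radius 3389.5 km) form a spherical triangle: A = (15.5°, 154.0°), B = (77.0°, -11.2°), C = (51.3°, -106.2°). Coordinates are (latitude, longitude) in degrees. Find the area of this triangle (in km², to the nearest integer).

Side lengths (central angles): a = 0.7255, b = 1.4646, c = 1.5200 rad; semiperimeter s = 1.8550.
By l'Huilier's theorem, tan(E/4) = √[tan(s/2) tan((s−a)/2) tan((s−b)/2) tan((s−c)/2)], giving spherical excess E = 0.6662 rad.
Area = E·R² = 0.6662 × (3389.5)² ≈ 7654220 km².

7654220 km²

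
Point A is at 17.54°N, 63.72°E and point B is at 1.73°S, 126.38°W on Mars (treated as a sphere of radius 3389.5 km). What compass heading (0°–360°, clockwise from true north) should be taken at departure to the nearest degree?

With φ₁ = 0.3061, φ₂ = -0.0302, Δλ = 2.9653 rad, the forward-azimuth formula gives
θ = atan2( sin Δλ cos φ₂ , cos φ₁ sin φ₂ − sin φ₁ cos φ₂ cos Δλ ) = atan2(0.1753, 0.2678) = 33.21°.
So the initial bearing is 33°.

33°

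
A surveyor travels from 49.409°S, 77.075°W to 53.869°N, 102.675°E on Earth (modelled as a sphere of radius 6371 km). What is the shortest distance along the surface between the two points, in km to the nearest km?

19519 km

In radians: φ₁ = -0.8623, φ₂ = 0.9402, Δλ = 179.750° = 3.1372 rad.
Haversine: a = sin²(Δφ/2) + cos φ₁ cos φ₂ sin²(Δλ/2) = 0.6148 + (0.6507)(0.5896)(1.0000) = 0.99848.
Central angle c = 2·arcsin(√a) = 3.06370 rad.
Distance = R·c = 6371 × 3.0637 ≈ 19519 km.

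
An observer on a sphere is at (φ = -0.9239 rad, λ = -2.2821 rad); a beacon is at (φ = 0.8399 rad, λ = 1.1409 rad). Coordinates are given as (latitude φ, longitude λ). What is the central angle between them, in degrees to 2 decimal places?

168.71°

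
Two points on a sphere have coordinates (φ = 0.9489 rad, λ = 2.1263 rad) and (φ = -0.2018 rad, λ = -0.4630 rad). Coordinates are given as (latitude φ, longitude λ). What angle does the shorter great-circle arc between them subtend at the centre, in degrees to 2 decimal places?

130.45°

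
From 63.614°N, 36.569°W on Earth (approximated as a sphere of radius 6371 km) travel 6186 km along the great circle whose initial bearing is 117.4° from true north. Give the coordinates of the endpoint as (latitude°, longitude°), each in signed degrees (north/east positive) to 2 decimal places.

Angular distance δ = d/R = 6186/6371 = 0.97096 rad; initial bearing θ = 2.0490 rad.
sin φ₂ = sin φ₁ cos δ + cos φ₁ sin δ cos θ = (0.8958)(0.5645) + (0.4444)(0.8254)(-0.4602) = 0.3369, so φ₂ = 19.69°.
Δλ = atan2(sin θ sin δ cos φ₁, cos δ − sin φ₁ sin φ₂) = atan2(0.3257, 0.2627) = 51.107°.
λ₂ = -36.569° + 51.107° = 14.54°.

19.69°, 14.54°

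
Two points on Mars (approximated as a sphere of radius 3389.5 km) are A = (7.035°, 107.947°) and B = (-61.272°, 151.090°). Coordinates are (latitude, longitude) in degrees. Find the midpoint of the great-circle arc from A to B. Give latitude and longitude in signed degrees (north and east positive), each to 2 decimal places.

The central angle between A and B is δ = 1.3277 rad.
With f = 0.5, the slerp weights are sin((1−f)δ)/sin δ = 0.6348 and sin(fδ)/sin δ = 0.6348.
Weighted sum of the unit vectors: (0.6348)·(-0.3058,0.9442,0.1225) + (0.6348)·(-0.4208,0.2324,-0.8769) = (-0.4612, 0.7469, -0.4789).
Converting back: φ = atan2(z, √(x²+y²)) = -28.62°, λ = atan2(y, x) = 121.70°.

-28.62°, 121.70°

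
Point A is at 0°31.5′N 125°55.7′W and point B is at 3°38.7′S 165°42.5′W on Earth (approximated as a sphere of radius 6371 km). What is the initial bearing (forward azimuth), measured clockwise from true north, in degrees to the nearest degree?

With φ₁ = 0.0092, φ₂ = -0.0636, Δλ = -0.6943 rad, the forward-azimuth formula gives
θ = atan2( sin Δλ cos φ₂ , cos φ₁ sin φ₂ − sin φ₁ cos φ₂ cos Δλ ) = atan2(-0.6385, -0.0706) = -96.31°.
Adding 360° brings this into [0°, 360°): 264°.

264°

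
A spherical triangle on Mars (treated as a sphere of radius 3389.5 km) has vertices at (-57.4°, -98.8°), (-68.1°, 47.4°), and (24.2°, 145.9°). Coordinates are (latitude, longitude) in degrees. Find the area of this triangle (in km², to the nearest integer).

Side lengths (central angles): a = 2.0160, b = 2.1596, c = 0.9088 rad; semiperimeter s = 2.5422.
By l'Huilier's theorem, tan(E/4) = √[tan(s/2) tan((s−a)/2) tan((s−b)/2) tan((s−c)/2)], giving spherical excess E = 1.6039 rad.
Area = E·R² = 1.6039 × (3389.5)² ≈ 18426981 km².

18426981 km²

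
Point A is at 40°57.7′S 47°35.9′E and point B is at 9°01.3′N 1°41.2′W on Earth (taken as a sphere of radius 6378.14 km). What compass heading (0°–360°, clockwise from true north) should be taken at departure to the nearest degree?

306°

With φ₁ = -0.7149, φ₂ = 0.1575, Δλ = -0.8602 rad, the forward-azimuth formula gives
θ = atan2( sin Δλ cos φ₂ , cos φ₁ sin φ₂ − sin φ₁ cos φ₂ cos Δλ ) = atan2(-0.7486, 0.5407) = -54.16°.
Adding 360° brings this into [0°, 360°): 306°.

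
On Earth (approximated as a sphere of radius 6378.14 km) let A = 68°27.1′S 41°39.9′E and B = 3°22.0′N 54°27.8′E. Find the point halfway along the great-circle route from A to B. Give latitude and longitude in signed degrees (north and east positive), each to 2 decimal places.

-32.67°, 51.03°

The central angle between A and B is δ = 1.2630 rad.
With f = 0.5, the slerp weights are sin((1−f)δ)/sin δ = 0.6195 and sin(fδ)/sin δ = 0.6195.
Weighted sum of the unit vectors: (0.6195)·(0.2744,0.2442,-0.9301) + (0.6195)·(0.5802,0.8123,0.0587) = (0.5294, 0.6545, -0.5398).
Converting back: φ = atan2(z, √(x²+y²)) = -32.67°, λ = atan2(y, x) = 51.03°.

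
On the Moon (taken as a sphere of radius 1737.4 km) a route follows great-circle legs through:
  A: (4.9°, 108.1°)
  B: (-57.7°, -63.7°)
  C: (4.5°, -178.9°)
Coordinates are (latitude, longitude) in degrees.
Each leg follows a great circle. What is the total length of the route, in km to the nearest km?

7091 km

Leg A→B: central angle 2.2132 rad, distance 3845.3 km.
Leg B→C: central angle 1.8683 rad, distance 3246.0 km.
Total: 3845.3 + 3246.0 ≈ 7091 km.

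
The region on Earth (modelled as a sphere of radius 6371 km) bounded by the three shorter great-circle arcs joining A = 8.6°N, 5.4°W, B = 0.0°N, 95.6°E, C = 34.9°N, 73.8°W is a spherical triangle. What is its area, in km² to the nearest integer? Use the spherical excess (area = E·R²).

76291941 km²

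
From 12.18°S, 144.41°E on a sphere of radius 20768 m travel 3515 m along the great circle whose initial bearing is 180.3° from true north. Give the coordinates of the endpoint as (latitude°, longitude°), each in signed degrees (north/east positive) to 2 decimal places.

-21.88°, 144.36°

Angular distance δ = d/R = 3515/20768 = 0.16925 rad; initial bearing θ = 3.1468 rad.
sin φ₂ = sin φ₁ cos δ + cos φ₁ sin δ cos θ = (-0.2110)(0.9857) + (0.9775)(0.1684)(-1.0000) = -0.3726, so φ₂ = -21.88°.
Δλ = atan2(sin θ sin δ cos φ₁, cos δ − sin φ₁ sin φ₂) = atan2(-0.0009, 0.9071) = -0.054°.
λ₂ = 144.410° − 0.054° = 144.36°.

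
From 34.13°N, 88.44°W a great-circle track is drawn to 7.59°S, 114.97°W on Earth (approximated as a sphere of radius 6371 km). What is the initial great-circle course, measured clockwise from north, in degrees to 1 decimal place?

216.1°

With φ₁ = 0.5957, φ₂ = -0.1325, Δλ = -0.4630 rad, the forward-azimuth formula gives
θ = atan2( sin Δλ cos φ₂ , cos φ₁ sin φ₂ − sin φ₁ cos φ₂ cos Δλ ) = atan2(-0.4428, -0.6069) = -143.89°.
Adding 360° brings this into [0°, 360°): 216.1°.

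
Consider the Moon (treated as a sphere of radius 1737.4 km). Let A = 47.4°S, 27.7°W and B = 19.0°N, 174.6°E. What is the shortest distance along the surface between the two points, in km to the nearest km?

With latitudes φ₁ = -47.400°, φ₂ = 19.000° and longitude difference Δλ = -157.700°:
cos c = sin φ₁ sin φ₂ + cos φ₁ cos φ₂ cos Δλ = (-0.7361)(0.3256) + (0.6769)(0.9455)(-0.9252) = -0.83178,
so c = arccos(-0.83178) = 2.55311 rad.
Distance = R·c = 1737.4 × 2.5531 ≈ 4436 km.

4436 km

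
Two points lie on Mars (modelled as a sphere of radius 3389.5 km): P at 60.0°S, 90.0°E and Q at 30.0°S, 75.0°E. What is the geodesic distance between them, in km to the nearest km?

1872 km

In radians: φ₁ = -1.0472, φ₂ = -0.5236, Δλ = -15.000° = -0.2618 rad.
Haversine: a = sin²(Δφ/2) + cos φ₁ cos φ₂ sin²(Δλ/2) = 0.0670 + (0.5000)(0.8660)(0.0170) = 0.07436.
Central angle c = 2·arcsin(√a) = 0.55239 rad.
Distance = R·c = 3389.5 × 0.5524 ≈ 1872 km.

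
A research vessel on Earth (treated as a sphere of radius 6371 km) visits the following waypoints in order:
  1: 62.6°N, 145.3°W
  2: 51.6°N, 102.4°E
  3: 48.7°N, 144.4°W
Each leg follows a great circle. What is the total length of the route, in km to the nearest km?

13203 km

Leg 1→2: central angle 0.9431 rad, distance 6008.3 km.
Leg 2→3: central angle 1.1293 rad, distance 7195.0 km.
Total: 6008.3 + 7195.0 ≈ 13203 km.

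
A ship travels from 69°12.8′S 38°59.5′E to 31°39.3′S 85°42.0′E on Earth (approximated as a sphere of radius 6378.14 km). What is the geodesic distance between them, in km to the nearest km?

5093 km

In radians: φ₁ = -1.2080, φ₂ = -0.5525, Δλ = 46.708° = 0.8152 rad.
cos c = sin φ₁ sin φ₂ + cos φ₁ cos φ₂ cos Δλ = (-0.9349)(-0.5248) + (0.3549)(0.8512)(0.6857) = 0.69779,
so c = arccos(0.69779) = 0.79849 rad.
Distance = R·c = 6378.14 × 0.7985 ≈ 5093 km.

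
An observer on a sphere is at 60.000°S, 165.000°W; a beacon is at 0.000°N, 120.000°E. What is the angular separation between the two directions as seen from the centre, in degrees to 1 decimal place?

With latitudes φ₁ = -60.000°, φ₂ = 0.000° and longitude difference Δλ = -75.000°:
cos c = sin φ₁ sin φ₂ + cos φ₁ cos φ₂ cos Δλ = (-0.8660)(0.0000) + (0.5000)(1.0000)(0.2588) = 0.12941,
so c = arccos(0.12941) = 1.44102 rad.
So the angular separation is 82.6°.

82.6°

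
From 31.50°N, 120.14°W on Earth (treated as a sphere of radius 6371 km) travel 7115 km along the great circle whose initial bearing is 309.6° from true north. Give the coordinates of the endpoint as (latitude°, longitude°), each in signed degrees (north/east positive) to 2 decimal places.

45.86°, 156.01°

Angular distance δ = d/R = 7115/6371 = 1.11678 rad; initial bearing θ = 5.4035 rad.
sin φ₂ = sin φ₁ cos δ + cos φ₁ sin δ cos θ = (0.5225)(0.4386) + (0.8526)(0.8987)(0.6374) = 0.7176, so φ₂ = 45.86°.
Δλ = atan2(sin θ sin δ cos φ₁, cos δ − sin φ₁ sin φ₂) = atan2(-0.5904, 0.0636) = -83.848°.
λ₂ = -120.140° − 83.848° = -203.99° → 156.01° after wrapping to (−180°, 180°].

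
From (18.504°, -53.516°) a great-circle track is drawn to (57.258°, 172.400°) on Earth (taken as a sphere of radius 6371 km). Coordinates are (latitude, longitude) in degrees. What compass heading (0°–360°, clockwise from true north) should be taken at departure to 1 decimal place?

337.0°

Δλ = -134.084° = -2.3402 rad.
y = sin Δλ · cos φ₂ = (-0.7183)(0.5409) = -0.3885
x = cos φ₁ sin φ₂ − sin φ₁ cos φ₂ cos Δλ = (0.9483)(0.8411) − (0.3174)(0.5409)(-0.6957) = 0.9171
θ = atan2(y, x) = -22.96°; adding 360° gives 337.0°.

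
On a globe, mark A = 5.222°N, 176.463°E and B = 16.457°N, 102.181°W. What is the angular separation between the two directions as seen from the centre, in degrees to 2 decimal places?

Let φ₁ = 0.0911 rad, φ₂ = 0.2872 rad, and Δλ = 1.4199 rad.
cos c = sin φ₁ sin φ₂ + cos φ₁ cos φ₂ cos Δλ = (0.0910)(0.2833) + (0.9958)(0.9590)(0.1503) = 0.16932,
so c = arccos(0.16932) = 1.40065 rad.
So the angular separation is 80.25°.

80.25°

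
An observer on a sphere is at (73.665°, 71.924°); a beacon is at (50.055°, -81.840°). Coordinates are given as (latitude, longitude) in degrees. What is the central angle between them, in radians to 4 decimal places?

With latitudes φ₁ = 73.665°, φ₂ = 50.055° and longitude difference Δλ = -153.764°:
Haversine: a = sin²(Δφ/2) + cos φ₁ cos φ₂ sin²(Δλ/2) = 0.0419 + (0.2813)(0.6421)(0.9485) = 0.21313.
Central angle c = 2·arcsin(√a) = 0.95973 rad.
So the angular separation is 0.9597 rad.

0.9597 rad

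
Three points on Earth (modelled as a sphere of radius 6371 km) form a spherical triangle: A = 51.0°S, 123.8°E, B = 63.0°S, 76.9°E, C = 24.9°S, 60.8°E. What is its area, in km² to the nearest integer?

Side lengths (central angles): a = 0.6907, b = 0.9442, c = 0.4786 rad; semiperimeter s = 1.0568.
By l'Huilier's theorem, tan(E/4) = √[tan(s/2) tan((s−a)/2) tan((s−b)/2) tan((s−c)/2)], giving spherical excess E = 0.1701 rad.
Area = E·R² = 0.1701 × (6371)² ≈ 6903166 km².

6903166 km²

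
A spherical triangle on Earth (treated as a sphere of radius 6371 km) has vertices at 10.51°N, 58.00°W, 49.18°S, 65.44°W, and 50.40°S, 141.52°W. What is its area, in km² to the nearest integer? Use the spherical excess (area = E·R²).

18168208 km²

Side lengths (central angles): a = 0.8185, b = 1.6407, c = 1.0480 rad; semiperimeter s = 1.7536.
By l'Huilier's theorem, tan(E/4) = √[tan(s/2) tan((s−a)/2) tan((s−b)/2) tan((s−c)/2)], giving spherical excess E = 0.4476 rad.
Area = E·R² = 0.4476 × (6371)² ≈ 18168208 km².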